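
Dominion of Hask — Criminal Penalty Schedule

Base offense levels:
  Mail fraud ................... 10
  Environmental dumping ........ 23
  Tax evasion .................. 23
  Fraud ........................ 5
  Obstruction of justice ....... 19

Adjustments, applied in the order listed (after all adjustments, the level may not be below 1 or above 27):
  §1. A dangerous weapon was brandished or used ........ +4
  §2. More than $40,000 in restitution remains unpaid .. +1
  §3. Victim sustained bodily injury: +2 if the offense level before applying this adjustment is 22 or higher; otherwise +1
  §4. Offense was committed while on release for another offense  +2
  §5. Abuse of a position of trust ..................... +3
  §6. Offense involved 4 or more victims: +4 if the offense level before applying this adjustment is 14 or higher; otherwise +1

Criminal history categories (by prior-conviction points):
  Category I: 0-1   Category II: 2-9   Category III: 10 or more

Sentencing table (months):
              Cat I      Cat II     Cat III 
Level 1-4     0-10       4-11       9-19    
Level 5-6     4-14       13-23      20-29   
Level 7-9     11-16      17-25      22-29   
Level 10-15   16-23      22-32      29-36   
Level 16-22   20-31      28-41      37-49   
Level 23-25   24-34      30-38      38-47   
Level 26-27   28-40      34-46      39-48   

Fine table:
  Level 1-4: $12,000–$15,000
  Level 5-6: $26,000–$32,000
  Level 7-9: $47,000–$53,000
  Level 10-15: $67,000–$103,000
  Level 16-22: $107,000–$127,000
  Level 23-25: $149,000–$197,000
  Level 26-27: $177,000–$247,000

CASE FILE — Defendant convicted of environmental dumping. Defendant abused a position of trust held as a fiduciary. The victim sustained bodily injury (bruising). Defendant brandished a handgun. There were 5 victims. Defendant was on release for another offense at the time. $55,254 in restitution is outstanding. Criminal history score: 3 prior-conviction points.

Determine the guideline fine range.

Base offense level for environmental dumping: 23.
§1 applies: 23 + 4 = 27.
§2 applies: 27 + 1 = 28.
§3 applies (level before this adjustment is 28 ≥ 22, so +2): 28 + 2 = 30.
§4 applies: 30 + 2 = 32.
§5 applies: 32 + 3 = 35.
§6 applies (level before this adjustment is 35 ≥ 14, so +4): 35 + 4 = 39.
Level 39 exceeds the maximum of 27; capped at 27.
Final offense level: 27.
Level 27 falls in the 26-27 band.
Fine table: Level 26-27 → $177,000–$247,000.

$177,000–$247,000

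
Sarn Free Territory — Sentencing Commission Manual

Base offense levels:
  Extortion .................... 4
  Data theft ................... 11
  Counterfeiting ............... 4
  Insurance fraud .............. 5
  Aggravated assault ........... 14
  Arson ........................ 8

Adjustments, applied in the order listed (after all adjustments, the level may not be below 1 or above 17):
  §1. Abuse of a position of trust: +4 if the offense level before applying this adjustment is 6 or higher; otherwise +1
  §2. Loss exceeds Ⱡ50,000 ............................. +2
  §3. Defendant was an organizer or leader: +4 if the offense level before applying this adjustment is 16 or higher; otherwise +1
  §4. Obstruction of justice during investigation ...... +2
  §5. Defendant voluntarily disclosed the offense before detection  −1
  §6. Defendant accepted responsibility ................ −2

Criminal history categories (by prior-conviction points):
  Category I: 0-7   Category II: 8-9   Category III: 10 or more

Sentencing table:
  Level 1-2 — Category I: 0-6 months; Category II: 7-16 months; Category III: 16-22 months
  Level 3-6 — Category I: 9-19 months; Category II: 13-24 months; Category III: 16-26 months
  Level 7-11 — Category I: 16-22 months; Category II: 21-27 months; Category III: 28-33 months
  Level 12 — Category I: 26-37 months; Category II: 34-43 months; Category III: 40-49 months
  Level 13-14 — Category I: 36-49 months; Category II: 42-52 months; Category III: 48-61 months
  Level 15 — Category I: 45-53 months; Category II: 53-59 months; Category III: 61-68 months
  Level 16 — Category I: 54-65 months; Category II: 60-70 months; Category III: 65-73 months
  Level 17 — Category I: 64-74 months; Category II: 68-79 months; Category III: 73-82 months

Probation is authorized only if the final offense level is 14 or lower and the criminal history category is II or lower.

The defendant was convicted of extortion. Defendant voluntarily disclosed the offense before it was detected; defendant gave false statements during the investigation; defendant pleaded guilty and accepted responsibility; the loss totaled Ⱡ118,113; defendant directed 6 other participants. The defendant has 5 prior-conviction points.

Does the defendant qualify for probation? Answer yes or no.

Yes

Base offense level for extortion: 4.
§2 applies: 4 + 2 = 6.
§3 applies (level before this adjustment is 6 < 16, so +1): 6 + 1 = 7.
§4 applies: 7 + 2 = 9.
§5 applies: 9 − 1 = 8.
§6 applies: 8 − 2 = 6.
Final offense level: 6.
Criminal history: 5 prior points → Category I (0-7).
Level 6 falls in the 3-6 band.
Grid: Level 3-6 × Category I = 9-19 months.
Probation check: level 6 ≤ 14 and category I ≤ II → eligible.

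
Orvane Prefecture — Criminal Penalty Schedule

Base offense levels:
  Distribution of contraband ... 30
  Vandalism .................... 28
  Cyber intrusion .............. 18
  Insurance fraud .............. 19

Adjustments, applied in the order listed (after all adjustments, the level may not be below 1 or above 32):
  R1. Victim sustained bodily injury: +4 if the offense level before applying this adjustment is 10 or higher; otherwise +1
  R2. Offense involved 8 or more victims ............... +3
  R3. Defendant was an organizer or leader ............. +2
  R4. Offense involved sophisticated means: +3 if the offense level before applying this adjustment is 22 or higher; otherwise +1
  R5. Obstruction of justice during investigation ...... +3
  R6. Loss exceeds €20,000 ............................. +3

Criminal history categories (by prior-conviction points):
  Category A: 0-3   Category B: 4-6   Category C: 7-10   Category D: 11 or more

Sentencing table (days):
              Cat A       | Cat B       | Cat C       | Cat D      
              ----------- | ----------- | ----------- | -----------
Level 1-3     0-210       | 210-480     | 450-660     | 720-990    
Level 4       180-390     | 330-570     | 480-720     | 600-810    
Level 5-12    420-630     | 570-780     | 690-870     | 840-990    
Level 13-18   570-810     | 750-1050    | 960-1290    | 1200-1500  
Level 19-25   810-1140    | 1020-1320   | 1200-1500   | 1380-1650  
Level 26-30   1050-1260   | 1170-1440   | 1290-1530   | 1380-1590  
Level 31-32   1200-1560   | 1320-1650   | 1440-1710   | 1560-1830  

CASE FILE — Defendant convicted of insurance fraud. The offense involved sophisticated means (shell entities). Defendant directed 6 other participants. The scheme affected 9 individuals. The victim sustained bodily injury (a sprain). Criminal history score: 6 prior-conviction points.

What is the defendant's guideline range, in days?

1320-1650 days

Base offense level for insurance fraud: 19.
R1 applies (level before this adjustment is 19 ≥ 10, so +4): 19 + 4 = 23.
R2 applies: 23 + 3 = 26.
R3 applies: 26 + 2 = 28.
R4 applies (level before this adjustment is 28 ≥ 22, so +3): 28 + 3 = 31.
Final offense level: 31.
Criminal history: 6 prior points → Category B (4-6).
Level 31 falls in the 31-32 band.
Grid: Level 31-32 × Category B = 1320-1650 days.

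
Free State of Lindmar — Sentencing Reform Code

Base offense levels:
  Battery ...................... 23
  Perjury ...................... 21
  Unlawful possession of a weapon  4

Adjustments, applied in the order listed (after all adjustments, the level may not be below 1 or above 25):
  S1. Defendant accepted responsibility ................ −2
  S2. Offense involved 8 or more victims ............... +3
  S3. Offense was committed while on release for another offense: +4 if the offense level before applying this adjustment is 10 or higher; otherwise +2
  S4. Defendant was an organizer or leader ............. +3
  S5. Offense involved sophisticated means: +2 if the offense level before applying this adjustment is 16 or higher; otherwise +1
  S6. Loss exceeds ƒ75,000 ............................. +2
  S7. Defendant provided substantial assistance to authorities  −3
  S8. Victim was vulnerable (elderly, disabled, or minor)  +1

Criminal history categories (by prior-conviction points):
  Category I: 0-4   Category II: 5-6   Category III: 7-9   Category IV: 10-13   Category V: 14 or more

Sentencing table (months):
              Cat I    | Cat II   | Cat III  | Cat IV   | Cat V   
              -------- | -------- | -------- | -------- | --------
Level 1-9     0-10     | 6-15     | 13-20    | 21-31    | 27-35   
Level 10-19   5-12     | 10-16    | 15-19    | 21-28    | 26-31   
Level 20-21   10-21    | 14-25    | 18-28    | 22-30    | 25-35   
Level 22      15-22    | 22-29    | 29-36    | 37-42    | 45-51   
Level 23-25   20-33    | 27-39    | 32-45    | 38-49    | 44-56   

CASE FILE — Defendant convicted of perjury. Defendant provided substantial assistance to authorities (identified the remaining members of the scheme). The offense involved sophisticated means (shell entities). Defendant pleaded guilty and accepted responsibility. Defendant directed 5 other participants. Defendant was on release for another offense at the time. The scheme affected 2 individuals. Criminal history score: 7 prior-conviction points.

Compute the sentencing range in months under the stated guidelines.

32-45 months

Base offense level for perjury: 21.
S1 applies: 21 − 2 = 19.
S3 applies (level before this adjustment is 19 ≥ 10, so +4): 19 + 4 = 23.
S4 applies: 23 + 3 = 26.
S5 applies (level before this adjustment is 26 ≥ 16, so +2): 26 + 2 = 28.
S6 does not apply.
S7 applies: 28 − 3 = 25.
S8 does not apply.
Final offense level: 25.
Criminal history: 7 prior points → Category III (7-9).
Level 25 falls in the 23-25 band.
Grid: Level 23-25 × Category III = 32-45 months.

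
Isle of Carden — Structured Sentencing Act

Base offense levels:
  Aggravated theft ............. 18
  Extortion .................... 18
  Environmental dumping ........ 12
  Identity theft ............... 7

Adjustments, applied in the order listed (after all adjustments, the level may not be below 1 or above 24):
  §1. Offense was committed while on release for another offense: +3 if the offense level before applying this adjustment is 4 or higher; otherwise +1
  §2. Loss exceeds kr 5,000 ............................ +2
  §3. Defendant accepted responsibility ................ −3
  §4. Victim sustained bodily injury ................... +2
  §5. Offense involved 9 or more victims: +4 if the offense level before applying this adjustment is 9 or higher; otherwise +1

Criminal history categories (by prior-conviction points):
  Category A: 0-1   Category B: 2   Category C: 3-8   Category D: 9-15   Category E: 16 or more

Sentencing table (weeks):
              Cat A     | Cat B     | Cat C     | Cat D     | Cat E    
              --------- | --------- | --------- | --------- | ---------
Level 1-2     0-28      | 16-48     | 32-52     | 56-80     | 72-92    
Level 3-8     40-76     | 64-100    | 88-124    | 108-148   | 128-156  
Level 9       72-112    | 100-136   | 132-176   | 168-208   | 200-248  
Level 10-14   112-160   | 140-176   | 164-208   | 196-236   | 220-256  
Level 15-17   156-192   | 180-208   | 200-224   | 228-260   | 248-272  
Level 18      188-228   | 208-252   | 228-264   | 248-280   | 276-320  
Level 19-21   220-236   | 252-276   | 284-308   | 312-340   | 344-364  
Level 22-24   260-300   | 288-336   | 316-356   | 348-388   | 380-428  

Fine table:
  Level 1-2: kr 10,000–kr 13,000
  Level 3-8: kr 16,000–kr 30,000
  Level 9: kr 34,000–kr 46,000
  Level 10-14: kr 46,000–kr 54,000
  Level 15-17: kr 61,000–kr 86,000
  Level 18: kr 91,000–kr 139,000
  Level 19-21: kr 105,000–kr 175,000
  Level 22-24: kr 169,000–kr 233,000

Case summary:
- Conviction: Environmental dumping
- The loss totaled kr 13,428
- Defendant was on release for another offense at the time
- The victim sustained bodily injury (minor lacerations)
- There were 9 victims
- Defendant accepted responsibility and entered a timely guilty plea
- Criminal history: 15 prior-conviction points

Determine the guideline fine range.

Base offense level for environmental dumping: 12.
§1 applies (level before this adjustment is 12 ≥ 4, so +3): 12 + 3 = 15.
§2 applies: 15 + 2 = 17.
§3 applies: 17 − 3 = 14.
§4 applies: 14 + 2 = 16.
§5 applies (level before this adjustment is 16 ≥ 9, so +4): 16 + 4 = 20.
Final offense level: 20.
Level 20 falls in the 19-21 band.
Fine table: Level 19-21 → kr 105,000–kr 175,000.

kr 105,000–kr 175,000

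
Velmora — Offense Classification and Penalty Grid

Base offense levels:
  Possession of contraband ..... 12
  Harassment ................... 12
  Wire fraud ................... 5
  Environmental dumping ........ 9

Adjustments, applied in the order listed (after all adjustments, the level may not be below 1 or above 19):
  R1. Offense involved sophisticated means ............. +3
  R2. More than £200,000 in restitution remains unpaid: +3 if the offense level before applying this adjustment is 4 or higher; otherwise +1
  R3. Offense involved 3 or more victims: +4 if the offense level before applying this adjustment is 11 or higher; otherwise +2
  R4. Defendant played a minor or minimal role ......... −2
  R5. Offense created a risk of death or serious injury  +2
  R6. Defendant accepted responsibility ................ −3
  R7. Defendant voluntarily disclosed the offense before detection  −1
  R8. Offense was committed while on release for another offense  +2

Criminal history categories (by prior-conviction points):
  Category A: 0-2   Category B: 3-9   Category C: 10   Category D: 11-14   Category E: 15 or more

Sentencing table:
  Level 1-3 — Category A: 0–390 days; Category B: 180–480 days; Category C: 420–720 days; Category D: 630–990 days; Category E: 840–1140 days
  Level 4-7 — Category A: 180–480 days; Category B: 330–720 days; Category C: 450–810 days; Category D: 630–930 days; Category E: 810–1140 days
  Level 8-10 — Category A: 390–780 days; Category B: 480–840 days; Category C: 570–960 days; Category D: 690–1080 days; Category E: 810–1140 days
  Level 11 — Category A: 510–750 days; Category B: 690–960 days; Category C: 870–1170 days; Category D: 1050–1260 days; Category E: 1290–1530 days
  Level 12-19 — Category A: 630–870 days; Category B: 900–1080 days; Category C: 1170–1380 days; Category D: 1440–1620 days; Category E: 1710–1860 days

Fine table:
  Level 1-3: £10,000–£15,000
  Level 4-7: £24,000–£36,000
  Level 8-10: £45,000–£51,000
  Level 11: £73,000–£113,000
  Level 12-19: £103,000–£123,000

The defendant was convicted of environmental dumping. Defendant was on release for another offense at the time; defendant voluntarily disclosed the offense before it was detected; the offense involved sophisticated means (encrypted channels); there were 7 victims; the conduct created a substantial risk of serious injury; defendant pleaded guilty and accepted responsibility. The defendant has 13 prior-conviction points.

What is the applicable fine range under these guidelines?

£103,000–£123,000

Base offense level for environmental dumping: 9.
R1 applies: 9 + 3 = 12.
R3 applies (level before this adjustment is 12 ≥ 11, so +4): 12 + 4 = 16.
R4 does not apply.
R5 applies: 16 + 2 = 18.
R6 applies: 18 − 3 = 15.
R7 applies: 15 − 1 = 14.
R8 applies: 14 + 2 = 16.
Final offense level: 16.
Level 16 falls in the 12-19 band.
Fine table: Level 12-19 → £103,000–£123,000.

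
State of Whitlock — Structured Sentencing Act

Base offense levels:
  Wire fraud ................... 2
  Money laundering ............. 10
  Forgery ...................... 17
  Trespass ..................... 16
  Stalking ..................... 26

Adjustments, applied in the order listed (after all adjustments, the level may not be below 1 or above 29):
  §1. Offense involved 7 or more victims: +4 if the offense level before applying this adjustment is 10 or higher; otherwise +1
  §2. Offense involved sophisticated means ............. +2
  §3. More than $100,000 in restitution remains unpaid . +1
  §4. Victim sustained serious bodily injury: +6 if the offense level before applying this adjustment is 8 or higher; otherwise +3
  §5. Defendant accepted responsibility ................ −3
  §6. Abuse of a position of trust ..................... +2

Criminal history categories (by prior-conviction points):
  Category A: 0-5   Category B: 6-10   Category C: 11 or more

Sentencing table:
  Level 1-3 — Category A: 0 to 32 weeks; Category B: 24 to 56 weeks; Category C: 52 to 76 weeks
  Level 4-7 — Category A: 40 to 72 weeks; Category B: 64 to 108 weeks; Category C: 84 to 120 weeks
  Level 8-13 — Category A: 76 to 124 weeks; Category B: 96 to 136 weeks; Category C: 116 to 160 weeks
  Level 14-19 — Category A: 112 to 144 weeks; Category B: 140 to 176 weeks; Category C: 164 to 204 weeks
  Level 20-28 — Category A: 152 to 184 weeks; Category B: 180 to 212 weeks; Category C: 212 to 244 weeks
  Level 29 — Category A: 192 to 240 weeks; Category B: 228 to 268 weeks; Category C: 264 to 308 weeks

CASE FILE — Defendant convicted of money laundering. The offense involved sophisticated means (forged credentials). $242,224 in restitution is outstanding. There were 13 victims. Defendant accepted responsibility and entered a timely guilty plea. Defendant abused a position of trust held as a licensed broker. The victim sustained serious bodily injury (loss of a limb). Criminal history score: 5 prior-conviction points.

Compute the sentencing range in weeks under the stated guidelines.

152-184 weeks

Base offense level for money laundering: 10.
§1 applies (level before this adjustment is 10 ≥ 10, so +4): 10 + 4 = 14.
§2 applies: 14 + 2 = 16.
§3 applies: 16 + 1 = 17.
§4 applies (level before this adjustment is 17 ≥ 8, so +6): 17 + 6 = 23.
§5 applies: 23 − 3 = 20.
§6 applies: 20 + 2 = 22.
Final offense level: 22.
Criminal history: 5 prior points → Category A (0-5).
Level 22 falls in the 20-28 band.
Grid: Level 20-28 × Category A = 152-184 weeks.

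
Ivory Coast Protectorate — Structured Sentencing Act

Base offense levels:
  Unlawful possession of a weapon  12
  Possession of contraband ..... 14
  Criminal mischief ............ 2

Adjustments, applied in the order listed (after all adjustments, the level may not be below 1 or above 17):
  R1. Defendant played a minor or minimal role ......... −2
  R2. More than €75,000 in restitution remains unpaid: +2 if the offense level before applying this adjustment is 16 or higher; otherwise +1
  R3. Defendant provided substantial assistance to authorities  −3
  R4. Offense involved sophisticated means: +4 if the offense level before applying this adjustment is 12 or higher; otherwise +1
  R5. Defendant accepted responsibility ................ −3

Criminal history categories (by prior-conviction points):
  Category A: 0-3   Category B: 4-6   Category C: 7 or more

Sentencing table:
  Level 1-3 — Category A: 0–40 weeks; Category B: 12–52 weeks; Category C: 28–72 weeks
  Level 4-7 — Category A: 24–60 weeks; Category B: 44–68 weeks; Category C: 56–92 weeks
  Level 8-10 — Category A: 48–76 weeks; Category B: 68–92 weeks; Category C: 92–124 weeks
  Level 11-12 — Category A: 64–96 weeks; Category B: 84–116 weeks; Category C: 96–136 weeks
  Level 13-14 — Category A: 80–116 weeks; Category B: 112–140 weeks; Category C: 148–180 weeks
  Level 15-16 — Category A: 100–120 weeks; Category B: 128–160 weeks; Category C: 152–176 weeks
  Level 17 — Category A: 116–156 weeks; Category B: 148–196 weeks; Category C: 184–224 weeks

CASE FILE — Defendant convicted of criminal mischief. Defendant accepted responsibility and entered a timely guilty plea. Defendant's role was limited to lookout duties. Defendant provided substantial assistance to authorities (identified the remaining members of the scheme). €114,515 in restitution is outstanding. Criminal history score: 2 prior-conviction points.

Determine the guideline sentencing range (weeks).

0-40 weeks

Base offense level for criminal mischief: 2.
R1 applies: 2 − 2 = 0.
R2 applies (level before this adjustment is 0 < 16, so +1): 0 + 1 = 1.
R3 applies: 1 − 3 = -2.
R5 applies: -2 − 3 = -5.
Level -5 is below the minimum of 1; floored at 1.
Final offense level: 1.
Criminal history: 2 prior points → Category A (0-3).
Level 1 falls in the 1-3 band.
Grid: Level 1-3 × Category A = 0-40 weeks.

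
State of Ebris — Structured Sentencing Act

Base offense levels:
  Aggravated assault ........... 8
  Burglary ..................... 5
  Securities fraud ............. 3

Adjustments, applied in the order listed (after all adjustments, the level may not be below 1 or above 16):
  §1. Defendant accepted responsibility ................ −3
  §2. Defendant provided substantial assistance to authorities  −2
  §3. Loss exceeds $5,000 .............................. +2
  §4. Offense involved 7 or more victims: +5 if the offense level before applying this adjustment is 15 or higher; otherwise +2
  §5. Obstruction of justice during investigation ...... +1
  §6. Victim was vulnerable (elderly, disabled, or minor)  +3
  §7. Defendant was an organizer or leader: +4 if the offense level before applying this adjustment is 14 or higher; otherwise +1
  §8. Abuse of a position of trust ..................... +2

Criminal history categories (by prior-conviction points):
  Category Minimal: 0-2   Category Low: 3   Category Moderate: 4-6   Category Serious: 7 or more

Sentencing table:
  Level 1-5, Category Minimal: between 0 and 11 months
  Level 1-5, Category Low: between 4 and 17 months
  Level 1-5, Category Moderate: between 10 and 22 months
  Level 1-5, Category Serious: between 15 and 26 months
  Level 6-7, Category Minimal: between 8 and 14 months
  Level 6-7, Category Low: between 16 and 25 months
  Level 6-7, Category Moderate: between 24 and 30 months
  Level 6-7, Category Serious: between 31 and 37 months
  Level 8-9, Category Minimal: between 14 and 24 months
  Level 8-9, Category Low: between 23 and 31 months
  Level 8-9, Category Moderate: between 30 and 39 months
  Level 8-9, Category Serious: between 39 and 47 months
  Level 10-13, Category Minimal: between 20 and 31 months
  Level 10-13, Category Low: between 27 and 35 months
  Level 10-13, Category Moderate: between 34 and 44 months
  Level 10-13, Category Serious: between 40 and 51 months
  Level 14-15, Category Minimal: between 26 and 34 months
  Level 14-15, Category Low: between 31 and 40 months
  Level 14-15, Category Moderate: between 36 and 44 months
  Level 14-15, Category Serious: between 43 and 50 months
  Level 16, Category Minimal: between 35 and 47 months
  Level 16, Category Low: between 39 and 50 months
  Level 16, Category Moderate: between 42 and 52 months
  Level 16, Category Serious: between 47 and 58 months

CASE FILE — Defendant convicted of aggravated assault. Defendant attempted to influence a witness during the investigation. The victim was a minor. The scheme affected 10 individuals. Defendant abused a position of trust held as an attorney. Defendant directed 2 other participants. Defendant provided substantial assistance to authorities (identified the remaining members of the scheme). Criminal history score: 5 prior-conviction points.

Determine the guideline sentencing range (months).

Base offense level for aggravated assault: 8.
§1 does not apply.
§2 applies: 8 − 2 = 6.
§4 applies (level before this adjustment is 6 < 15, so +2): 6 + 2 = 8.
§5 applies: 8 + 1 = 9.
§6 applies: 9 + 3 = 12.
§7 applies (level before this adjustment is 12 < 14, so +1): 12 + 1 = 13.
§8 applies: 13 + 2 = 15.
Final offense level: 15.
Criminal history: 5 prior points → Category Moderate (4-6).
Level 15 falls in the 14-15 band.
Grid: Level 14-15 × Category Moderate = 36-44 months.

36-44 months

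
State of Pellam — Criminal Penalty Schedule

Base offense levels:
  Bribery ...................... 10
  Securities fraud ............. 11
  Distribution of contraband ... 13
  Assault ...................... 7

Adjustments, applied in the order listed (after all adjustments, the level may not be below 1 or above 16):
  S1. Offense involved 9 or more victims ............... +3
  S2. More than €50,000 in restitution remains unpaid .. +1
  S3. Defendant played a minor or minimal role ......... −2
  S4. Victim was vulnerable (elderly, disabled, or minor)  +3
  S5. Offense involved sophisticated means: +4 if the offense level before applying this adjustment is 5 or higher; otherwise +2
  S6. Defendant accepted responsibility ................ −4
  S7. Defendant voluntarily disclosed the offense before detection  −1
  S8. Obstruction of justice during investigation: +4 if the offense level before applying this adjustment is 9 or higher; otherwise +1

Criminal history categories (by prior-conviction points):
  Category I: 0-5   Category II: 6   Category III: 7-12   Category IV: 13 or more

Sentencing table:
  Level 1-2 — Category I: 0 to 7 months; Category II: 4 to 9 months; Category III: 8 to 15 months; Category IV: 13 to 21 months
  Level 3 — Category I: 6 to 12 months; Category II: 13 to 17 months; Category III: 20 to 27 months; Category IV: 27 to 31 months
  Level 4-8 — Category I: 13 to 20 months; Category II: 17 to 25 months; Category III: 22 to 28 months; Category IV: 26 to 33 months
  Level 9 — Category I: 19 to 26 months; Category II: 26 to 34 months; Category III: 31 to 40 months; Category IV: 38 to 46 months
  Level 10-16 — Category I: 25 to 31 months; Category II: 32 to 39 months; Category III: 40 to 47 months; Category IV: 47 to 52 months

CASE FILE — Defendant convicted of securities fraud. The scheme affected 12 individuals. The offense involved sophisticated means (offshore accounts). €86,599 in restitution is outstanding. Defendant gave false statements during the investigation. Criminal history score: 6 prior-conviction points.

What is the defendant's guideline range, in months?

Base offense level for securities fraud: 11.
S1 applies: 11 + 3 = 14.
S2 applies: 14 + 1 = 15.
S5 applies (level before this adjustment is 15 ≥ 5, so +4): 15 + 4 = 19.
S7 does not apply.
S8 applies (level before this adjustment is 19 ≥ 9, so +4): 19 + 4 = 23.
Level 23 exceeds the maximum of 16; capped at 16.
Final offense level: 16.
Criminal history: 6 prior points → Category II (6).
Level 16 falls in the 10-16 band.
Grid: Level 10-16 × Category II = 32-39 months.

32-39 months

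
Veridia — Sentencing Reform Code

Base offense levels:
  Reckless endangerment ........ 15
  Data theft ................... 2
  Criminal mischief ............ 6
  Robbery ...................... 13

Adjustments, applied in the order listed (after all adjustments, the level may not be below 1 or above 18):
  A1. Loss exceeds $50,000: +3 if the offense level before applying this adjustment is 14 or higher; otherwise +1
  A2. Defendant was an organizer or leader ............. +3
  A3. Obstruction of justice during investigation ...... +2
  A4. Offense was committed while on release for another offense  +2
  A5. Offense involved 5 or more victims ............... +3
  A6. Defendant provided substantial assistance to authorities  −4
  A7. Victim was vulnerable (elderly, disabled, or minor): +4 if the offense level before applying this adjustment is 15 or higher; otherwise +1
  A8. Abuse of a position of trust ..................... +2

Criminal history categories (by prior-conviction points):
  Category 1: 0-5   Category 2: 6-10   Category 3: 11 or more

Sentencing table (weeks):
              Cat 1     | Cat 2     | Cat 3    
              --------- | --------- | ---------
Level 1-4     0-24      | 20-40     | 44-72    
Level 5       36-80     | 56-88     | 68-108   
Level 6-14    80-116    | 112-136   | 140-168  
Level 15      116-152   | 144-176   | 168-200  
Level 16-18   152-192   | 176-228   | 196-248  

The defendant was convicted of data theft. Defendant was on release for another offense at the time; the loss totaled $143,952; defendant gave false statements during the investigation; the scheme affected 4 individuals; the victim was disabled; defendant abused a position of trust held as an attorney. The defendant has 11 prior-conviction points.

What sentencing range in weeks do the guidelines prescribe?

140-168 weeks

Base offense level for data theft: 2.
A1 applies (level before this adjustment is 2 < 14, so +1): 2 + 1 = 3.
A2 does not apply.
A3 applies: 3 + 2 = 5.
A4 applies: 5 + 2 = 7.
A6 does not apply.
A7 applies (level before this adjustment is 7 < 15, so +1): 7 + 1 = 8.
A8 applies: 8 + 2 = 10.
Final offense level: 10.
Criminal history: 11 prior points → Category 3 (11+).
Level 10 falls in the 6-14 band.
Grid: Level 6-14 × Category 3 = 140-168 weeks.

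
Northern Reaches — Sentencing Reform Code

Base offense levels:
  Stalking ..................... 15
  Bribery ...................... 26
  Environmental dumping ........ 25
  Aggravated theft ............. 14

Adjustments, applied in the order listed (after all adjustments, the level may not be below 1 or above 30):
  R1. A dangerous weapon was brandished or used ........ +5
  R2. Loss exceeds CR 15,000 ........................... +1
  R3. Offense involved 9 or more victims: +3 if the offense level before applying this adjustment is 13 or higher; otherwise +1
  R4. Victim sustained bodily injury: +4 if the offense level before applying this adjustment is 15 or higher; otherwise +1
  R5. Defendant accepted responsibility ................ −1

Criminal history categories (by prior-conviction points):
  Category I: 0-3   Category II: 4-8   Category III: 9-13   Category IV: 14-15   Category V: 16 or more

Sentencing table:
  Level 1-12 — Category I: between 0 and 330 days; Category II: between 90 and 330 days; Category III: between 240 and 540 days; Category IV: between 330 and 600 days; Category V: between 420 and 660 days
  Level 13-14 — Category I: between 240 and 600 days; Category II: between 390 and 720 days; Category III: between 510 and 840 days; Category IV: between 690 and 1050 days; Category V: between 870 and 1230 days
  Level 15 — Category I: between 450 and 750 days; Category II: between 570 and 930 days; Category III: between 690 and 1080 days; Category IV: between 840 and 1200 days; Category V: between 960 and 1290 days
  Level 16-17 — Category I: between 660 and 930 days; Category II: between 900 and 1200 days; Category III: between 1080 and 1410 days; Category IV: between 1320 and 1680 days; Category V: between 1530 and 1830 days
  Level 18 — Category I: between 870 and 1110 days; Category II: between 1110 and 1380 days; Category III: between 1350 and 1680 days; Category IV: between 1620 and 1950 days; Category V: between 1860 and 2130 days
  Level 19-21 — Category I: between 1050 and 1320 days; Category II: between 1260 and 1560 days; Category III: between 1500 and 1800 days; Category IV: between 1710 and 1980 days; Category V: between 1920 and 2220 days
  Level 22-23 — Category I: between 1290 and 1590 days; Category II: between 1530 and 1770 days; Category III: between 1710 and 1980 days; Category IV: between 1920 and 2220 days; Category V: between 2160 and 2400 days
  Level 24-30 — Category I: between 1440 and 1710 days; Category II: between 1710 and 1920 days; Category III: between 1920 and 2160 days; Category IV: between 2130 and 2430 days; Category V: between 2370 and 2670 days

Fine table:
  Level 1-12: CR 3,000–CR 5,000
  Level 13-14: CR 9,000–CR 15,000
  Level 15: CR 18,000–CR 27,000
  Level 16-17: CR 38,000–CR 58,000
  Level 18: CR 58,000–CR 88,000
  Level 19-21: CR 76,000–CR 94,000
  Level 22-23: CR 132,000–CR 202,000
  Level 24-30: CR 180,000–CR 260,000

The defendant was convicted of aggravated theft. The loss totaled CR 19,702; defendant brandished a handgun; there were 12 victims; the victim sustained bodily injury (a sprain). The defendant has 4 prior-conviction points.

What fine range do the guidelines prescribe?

CR 180,000–CR 260,000

Base offense level for aggravated theft: 14.
R1 applies: 14 + 5 = 19.
R2 applies: 19 + 1 = 20.
R3 applies (level before this adjustment is 20 ≥ 13, so +3): 20 + 3 = 23.
R4 applies (level before this adjustment is 23 ≥ 15, so +4): 23 + 4 = 27.
R5 does not apply.
Final offense level: 27.
Level 27 falls in the 24-30 band.
Fine table: Level 24-30 → CR 180,000–CR 260,000.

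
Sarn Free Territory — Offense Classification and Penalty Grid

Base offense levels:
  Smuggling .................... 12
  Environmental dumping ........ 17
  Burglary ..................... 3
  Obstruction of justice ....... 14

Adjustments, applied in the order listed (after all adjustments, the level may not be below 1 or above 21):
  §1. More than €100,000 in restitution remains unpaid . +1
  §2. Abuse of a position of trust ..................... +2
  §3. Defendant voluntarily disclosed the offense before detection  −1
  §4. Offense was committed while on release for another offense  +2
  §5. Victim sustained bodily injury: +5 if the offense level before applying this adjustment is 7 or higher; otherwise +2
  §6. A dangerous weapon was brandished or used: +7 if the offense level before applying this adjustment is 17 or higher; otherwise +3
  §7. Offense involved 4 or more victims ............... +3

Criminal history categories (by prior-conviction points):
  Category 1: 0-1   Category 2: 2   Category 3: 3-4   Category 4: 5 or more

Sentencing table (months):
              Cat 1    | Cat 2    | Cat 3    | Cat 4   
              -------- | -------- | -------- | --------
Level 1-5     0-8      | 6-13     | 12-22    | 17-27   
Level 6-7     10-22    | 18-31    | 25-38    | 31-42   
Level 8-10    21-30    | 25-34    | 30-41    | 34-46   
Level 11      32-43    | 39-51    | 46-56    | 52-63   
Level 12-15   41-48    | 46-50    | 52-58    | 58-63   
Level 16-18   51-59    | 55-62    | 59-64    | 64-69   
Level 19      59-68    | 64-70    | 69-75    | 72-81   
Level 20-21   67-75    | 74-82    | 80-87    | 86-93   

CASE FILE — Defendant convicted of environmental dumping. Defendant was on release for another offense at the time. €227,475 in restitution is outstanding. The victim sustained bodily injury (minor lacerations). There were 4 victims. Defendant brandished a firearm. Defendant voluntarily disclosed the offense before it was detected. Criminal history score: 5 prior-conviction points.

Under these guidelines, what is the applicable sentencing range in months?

Base offense level for environmental dumping: 17.
§1 applies: 17 + 1 = 18.
§3 applies: 18 − 1 = 17.
§4 applies: 17 + 2 = 19.
§5 applies (level before this adjustment is 19 ≥ 7, so +5): 19 + 5 = 24.
§6 applies (level before this adjustment is 24 ≥ 17, so +7): 24 + 7 = 31.
§7 applies: 31 + 3 = 34.
Level 34 exceeds the maximum of 21; capped at 21.
Final offense level: 21.
Criminal history: 5 prior points → Category 4 (5+).
Level 21 falls in the 20-21 band.
Grid: Level 20-21 × Category 4 = 86-93 months.

86-93 months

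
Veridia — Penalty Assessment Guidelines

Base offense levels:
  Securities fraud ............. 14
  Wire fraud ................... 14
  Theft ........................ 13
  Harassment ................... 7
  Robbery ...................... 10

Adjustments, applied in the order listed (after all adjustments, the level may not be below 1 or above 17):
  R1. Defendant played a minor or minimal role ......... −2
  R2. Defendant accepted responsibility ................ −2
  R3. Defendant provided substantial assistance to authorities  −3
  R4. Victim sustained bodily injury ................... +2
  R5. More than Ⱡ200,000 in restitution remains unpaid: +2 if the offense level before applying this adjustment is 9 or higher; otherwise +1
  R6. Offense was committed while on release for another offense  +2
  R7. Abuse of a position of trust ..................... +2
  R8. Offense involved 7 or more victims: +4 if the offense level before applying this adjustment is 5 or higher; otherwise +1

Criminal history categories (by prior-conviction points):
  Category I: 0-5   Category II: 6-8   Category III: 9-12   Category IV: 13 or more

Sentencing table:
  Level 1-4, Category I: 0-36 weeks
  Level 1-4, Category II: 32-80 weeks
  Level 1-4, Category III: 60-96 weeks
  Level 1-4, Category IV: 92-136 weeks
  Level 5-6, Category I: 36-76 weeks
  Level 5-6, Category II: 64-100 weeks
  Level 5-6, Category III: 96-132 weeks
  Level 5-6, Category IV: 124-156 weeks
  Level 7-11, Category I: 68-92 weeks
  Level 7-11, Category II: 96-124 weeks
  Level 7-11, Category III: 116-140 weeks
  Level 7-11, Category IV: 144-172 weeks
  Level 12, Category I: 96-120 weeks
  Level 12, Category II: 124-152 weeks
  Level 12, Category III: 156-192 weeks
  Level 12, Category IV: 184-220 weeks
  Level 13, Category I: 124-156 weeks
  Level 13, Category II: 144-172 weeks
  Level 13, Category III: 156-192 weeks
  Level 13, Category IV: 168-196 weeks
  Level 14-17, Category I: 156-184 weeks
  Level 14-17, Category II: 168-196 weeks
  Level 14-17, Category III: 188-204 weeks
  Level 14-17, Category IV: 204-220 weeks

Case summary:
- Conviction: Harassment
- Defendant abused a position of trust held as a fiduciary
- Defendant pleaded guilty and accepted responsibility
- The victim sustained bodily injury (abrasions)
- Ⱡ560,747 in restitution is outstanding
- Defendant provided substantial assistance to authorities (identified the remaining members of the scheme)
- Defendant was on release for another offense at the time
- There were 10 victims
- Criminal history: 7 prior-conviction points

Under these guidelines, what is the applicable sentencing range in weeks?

Base offense level for harassment: 7.
R2 applies: 7 − 2 = 5.
R3 applies: 5 − 3 = 2.
R4 applies: 2 + 2 = 4.
R5 applies (level before this adjustment is 4 < 9, so +1): 4 + 1 = 5.
R6 applies: 5 + 2 = 7.
R7 applies: 7 + 2 = 9.
R8 applies (level before this adjustment is 9 ≥ 5, so +4): 9 + 4 = 13.
Final offense level: 13.
Criminal history: 7 prior points → Category II (6-8).
Level 13 falls in the 13 band.
Grid: Level 13 × Category II = 144-172 weeks.

144-172 weeks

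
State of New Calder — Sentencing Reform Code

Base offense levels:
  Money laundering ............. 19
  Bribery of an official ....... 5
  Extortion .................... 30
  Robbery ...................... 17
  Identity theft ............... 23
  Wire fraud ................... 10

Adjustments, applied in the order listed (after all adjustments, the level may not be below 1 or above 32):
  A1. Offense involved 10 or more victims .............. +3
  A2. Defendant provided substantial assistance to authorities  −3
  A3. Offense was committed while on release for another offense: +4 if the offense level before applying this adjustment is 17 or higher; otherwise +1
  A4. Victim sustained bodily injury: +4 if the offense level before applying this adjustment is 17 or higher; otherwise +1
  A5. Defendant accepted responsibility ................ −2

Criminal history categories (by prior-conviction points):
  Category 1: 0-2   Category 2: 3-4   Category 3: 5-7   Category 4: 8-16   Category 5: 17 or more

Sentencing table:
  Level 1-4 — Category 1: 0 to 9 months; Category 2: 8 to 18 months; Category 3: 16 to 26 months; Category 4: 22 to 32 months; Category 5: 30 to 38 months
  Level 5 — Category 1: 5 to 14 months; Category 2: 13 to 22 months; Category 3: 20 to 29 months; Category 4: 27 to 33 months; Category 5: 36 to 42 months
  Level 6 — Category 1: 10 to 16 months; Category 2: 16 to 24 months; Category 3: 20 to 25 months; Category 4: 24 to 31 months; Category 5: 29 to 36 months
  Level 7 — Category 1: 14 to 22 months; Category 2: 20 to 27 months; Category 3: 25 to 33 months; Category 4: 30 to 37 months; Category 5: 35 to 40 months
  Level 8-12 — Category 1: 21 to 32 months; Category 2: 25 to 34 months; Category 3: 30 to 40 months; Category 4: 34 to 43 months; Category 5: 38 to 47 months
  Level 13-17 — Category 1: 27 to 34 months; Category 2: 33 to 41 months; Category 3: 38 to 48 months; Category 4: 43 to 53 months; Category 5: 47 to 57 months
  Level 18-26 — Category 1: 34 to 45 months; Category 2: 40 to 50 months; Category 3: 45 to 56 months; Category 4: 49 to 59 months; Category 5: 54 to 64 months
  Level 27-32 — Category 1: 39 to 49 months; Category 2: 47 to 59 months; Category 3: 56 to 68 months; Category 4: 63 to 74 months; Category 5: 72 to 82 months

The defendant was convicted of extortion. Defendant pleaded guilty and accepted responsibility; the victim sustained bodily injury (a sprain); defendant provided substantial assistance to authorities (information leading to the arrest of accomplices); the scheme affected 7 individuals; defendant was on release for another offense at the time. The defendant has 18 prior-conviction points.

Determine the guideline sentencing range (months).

Base offense level for extortion: 30.
A2 applies: 30 − 3 = 27.
A3 applies (level before this adjustment is 27 ≥ 17, so +4): 27 + 4 = 31.
A4 applies (level before this adjustment is 31 ≥ 17, so +4): 31 + 4 = 35.
A5 applies: 35 − 2 = 33.
Level 33 exceeds the maximum of 32; capped at 32.
Final offense level: 32.
Criminal history: 18 prior points → Category 5 (17+).
Level 32 falls in the 27-32 band.
Grid: Level 27-32 × Category 5 = 72-82 months.

72-82 months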